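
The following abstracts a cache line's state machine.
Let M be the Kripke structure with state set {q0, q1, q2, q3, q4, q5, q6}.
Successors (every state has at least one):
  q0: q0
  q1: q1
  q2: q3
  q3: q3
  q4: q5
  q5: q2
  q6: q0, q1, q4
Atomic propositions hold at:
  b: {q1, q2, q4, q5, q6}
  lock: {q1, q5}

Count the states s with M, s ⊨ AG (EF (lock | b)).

Sat(lock | b) = {q1, q2, q4, q5, q6}
EF (lock | b): least fixpoint, start Z0 = {q1, q2, q4, q5, q6}, add states with some successor in Z. Already a fixed point.
Sat(EF (lock | b)) = {q1, q2, q4, q5, q6}
AG (EF (lock | b)): greatest fixpoint, start Z0 = {q1, q2, q4, q5, q6}, keep only states in Sat with every successor in Z. Z1 = {q1, q4, q5}; Z2 = {q1, q4}; Z3 = {q1}; fixed.
Sat(AG (EF (lock | b))) = {q1}
|Sat(AG (EF (lock | b)))| = |{q1}| = 1.

1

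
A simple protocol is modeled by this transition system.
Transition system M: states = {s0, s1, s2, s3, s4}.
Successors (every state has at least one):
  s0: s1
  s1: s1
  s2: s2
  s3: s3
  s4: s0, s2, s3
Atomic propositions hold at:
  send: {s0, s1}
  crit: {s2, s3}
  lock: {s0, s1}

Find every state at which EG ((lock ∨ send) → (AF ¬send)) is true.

{s2, s3, s4}

Sat(lock ∨ send) = {s0, s1}
Sat(¬send) = {s2, s3, s4}
AF ¬send: least fixpoint, start Z0 = {s2, s3, s4}, add states with every successor in Z. Already a fixed point.
Sat(AF ¬send) = {s2, s3, s4}
Sat((lock ∨ send) → (AF ¬send)) = {s2, s3, s4}
EG ((lock ∨ send) → (AF ¬send)): greatest fixpoint, start Z0 = {s2, s3, s4}, keep only states in Sat with some successor in Z. Already a fixed point.
Sat(EG ((lock ∨ send) → (AF ¬send))) = {s2, s3, s4}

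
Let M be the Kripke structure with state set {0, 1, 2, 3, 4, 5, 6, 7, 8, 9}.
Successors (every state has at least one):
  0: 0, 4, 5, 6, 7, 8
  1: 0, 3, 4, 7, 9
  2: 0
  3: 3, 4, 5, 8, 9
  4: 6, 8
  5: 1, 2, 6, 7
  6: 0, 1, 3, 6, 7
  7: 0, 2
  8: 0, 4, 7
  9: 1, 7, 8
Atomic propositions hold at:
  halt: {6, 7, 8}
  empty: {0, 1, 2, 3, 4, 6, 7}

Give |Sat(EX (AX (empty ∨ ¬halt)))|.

Sat(¬halt) = {0, 1, 2, 3, 4, 5, 9}
Sat(empty ∨ ¬halt) = {0, 1, 2, 3, 4, 5, 6, 7, 9}
Sat(AX (empty ∨ ¬halt)) = {s : every successor in {0, 1, 2, 3, 4, 5, 6, 7, 9}} = {1, 2, 5, 6, 7, 8}
Sat(EX (AX (empty ∨ ¬halt))) = {s : some successor in {1, 2, 5, 6, 7, 8}} = {0, 1, 3, 4, 5, 6, 7, 8, 9}
|Sat(EX (AX (empty ∨ ¬halt)))| = |{0, 1, 3, 4, 5, 6, 7, 8, 9}| = 9.

9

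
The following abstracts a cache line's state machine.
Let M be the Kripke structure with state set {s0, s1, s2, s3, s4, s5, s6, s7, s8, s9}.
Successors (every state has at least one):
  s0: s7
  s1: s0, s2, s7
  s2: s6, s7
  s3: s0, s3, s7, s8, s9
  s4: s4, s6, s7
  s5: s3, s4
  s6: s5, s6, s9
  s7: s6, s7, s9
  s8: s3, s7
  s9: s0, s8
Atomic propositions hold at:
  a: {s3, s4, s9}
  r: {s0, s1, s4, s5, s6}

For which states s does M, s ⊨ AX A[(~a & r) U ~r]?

{s0, s1, s3, s8, s9}

Sat(~a) = {s0, s1, s2, s5, s6, s7, s8}
Sat(~a & r) = {s0, s1, s5, s6}
Sat(~r) = {s2, s3, s7, s8, s9}
A[(~a & r) U ~r]: least fixpoint, start Z0 = Sat(~r) = {s2, s3, s7, s8, s9}, add states in Sat(~a & r) with every successor in Z. Z1 = {s0, s2, s3, s7, s8, s9}; Z2 = {s0, s1, s2, s3, s7, s8, s9}; fixed.
Sat(A[(~a & r) U ~r]) = {s0, s1, s2, s3, s7, s8, s9}
Sat(AX A[(~a & r) U ~r]) = {s : every successor in {s0, s1, s2, s3, s7, s8, s9}} = {s0, s1, s3, s8, s9}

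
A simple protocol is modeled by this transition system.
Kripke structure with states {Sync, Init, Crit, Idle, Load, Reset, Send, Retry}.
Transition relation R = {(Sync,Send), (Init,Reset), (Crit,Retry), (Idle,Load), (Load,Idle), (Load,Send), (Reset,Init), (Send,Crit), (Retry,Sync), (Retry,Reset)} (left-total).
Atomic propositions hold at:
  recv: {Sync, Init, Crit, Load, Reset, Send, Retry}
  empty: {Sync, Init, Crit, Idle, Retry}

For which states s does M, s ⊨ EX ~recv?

Sat(~recv) = {Idle}
Sat(EX ~recv) = {s : some successor in {Idle}} = {Load}

{Load}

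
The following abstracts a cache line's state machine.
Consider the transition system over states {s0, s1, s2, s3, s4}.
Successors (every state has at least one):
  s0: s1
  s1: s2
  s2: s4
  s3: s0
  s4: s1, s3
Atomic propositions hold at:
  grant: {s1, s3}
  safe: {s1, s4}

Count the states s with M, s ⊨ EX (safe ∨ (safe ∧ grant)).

Sat(safe ∧ grant) = {s1}
Sat(safe ∨ (safe ∧ grant)) = {s1, s4}
Sat(EX (safe ∨ (safe ∧ grant))) = {s : some successor in {s1, s4}} = {s0, s2, s4}
|Sat(EX (safe ∨ (safe ∧ grant)))| = |{s0, s2, s4}| = 3.

3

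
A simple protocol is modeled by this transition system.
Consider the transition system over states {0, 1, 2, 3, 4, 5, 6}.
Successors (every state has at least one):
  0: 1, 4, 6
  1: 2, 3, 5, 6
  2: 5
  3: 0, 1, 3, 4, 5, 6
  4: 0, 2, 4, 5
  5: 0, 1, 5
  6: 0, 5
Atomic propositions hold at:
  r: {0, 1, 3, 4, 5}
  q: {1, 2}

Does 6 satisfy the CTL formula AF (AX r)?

Yes

Sat(AX r) = {s : every successor in {0, 1, 3, 4, 5}} = {2, 5, 6}
AF (AX r): least fixpoint, start Z0 = {2, 5, 6}, add states with every successor in Z. Already a fixed point.
Sat(AF (AX r)) = {2, 5, 6}
6 ∈ Sat(AF (AX r)) = {2, 5, 6}, so the formula holds at 6.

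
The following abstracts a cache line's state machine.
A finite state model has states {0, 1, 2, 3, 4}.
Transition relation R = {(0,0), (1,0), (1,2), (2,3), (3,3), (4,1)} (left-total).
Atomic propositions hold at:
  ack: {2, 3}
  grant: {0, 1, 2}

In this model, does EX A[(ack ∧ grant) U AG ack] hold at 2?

Yes

Sat(ack ∧ grant) = {2}
AG ack: greatest fixpoint, start Z0 = {2, 3}, keep only states in Sat with every successor in Z. Already a fixed point.
Sat(AG ack) = {2, 3}
A[(ack ∧ grant) U AG ack]: least fixpoint, start Z0 = Sat(AG ack) = {2, 3}, add states in Sat(ack ∧ grant) with every successor in Z. Already a fixed point.
Sat(A[(ack ∧ grant) U AG ack]) = {2, 3}
Sat(EX A[(ack ∧ grant) U AG ack]) = {s : some successor in {2, 3}} = {1, 2, 3}
2 ∈ Sat(EX A[(ack ∧ grant) U AG ack]) = {1, 2, 3}, so the formula holds at 2.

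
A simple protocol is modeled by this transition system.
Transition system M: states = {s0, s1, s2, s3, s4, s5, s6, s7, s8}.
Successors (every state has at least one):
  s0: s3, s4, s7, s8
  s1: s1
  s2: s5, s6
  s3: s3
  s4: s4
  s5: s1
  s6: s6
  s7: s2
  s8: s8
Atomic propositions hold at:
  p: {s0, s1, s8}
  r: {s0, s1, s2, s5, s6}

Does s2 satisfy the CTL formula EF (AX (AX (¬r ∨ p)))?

Yes

Sat(¬r) = {s3, s4, s7, s8}
Sat(¬r ∨ p) = {s0, s1, s3, s4, s7, s8}
Sat(AX (¬r ∨ p)) = {s : every successor in {s0, s1, s3, s4, s7, s8}} = {s0, s1, s3, s4, s5, s8}
Sat(AX (AX (¬r ∨ p))) = {s : every successor in {s0, s1, s3, s4, s5, s8}} = {s1, s3, s4, s5, s8}
EF (AX (AX (¬r ∨ p))): least fixpoint, start Z0 = {s1, s3, s4, s5, s8}, add states with some successor in Z. Z1 = {s0, s1, s2, s3, s4, s5, s8}; Z2 = {s0, s1, s2, s3, s4, s5, s7, s8}; fixed.
Sat(EF (AX (AX (¬r ∨ p)))) = {s0, s1, s2, s3, s4, s5, s7, s8}
s2 ∈ Sat(EF (AX (AX (¬r ∨ p)))) = {s0, s1, s2, s3, s4, s5, s7, s8}, so the formula holds at s2.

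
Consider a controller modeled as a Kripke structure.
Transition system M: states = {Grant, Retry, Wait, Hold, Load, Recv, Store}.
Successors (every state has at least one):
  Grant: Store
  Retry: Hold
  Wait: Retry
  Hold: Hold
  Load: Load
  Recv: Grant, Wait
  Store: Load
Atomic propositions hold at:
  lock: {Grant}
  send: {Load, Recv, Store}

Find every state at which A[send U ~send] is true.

{Grant, Retry, Wait, Hold, Recv}

Sat(~send) = {Grant, Retry, Wait, Hold}
A[send U ~send]: least fixpoint, start Z0 = Sat(~send) = {Grant, Retry, Wait, Hold}, add states in Sat(send) with every successor in Z. Z1 = {Grant, Retry, Wait, Hold, Recv}; fixed.
Sat(A[send U ~send]) = {Grant, Retry, Wait, Hold, Recv}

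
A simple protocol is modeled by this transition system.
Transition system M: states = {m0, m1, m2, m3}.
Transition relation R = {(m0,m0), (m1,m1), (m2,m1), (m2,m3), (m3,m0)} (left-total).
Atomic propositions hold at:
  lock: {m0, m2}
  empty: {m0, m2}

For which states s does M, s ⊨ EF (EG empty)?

{m0, m2, m3}

EG empty: greatest fixpoint, start Z0 = {m0, m2}, keep only states in Sat with some successor in Z. Z1 = {m0}; fixed.
Sat(EG empty) = {m0}
EF (EG empty): least fixpoint, start Z0 = {m0}, add states with some successor in Z. Z1 = {m0, m3}; Z2 = {m0, m2, m3}; fixed.
Sat(EF (EG empty)) = {m0, m2, m3}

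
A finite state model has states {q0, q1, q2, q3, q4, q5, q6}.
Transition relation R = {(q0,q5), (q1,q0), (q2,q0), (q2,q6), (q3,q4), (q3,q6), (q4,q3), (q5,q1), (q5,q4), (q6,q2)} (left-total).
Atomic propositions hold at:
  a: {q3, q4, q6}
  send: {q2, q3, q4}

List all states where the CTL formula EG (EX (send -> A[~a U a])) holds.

Sat(~a) = {q0, q1, q2, q5}
A[~a U a]: least fixpoint, start Z0 = Sat(a) = {q3, q4, q6}, add states in Sat(~a) with every successor in Z. Already a fixed point.
Sat(A[~a U a]) = {q3, q4, q6}
Sat(send -> A[~a U a]) = {q0, q1, q3, q4, q5, q6}
Sat(EX (send -> A[~a U a])) = {s : some successor in {q0, q1, q3, q4, q5, q6}} = {q0, q1, q2, q3, q4, q5}
EG (EX (send -> A[~a U a])): greatest fixpoint, start Z0 = {q0, q1, q2, q3, q4, q5}, keep only states in Sat with some successor in Z. Already a fixed point.
Sat(EG (EX (send -> A[~a U a]))) = {q0, q1, q2, q3, q4, q5}

{q0, q1, q2, q3, q4, q5}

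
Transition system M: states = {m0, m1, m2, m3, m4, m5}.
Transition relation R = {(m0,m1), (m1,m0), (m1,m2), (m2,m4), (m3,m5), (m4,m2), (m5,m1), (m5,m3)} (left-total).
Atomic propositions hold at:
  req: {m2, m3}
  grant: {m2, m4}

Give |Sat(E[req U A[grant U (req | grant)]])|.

Sat(req | grant) = {m2, m3, m4}
A[grant U (req | grant)]: least fixpoint, start Z0 = Sat((req | grant)) = {m2, m3, m4}, add states in Sat(grant) with every successor in Z. Already a fixed point.
Sat(A[grant U (req | grant)]) = {m2, m3, m4}
E[req U A[grant U (req | grant)]]: least fixpoint, start Z0 = Sat(A[grant U (req | grant)]) = {m2, m3, m4}, add states in Sat(req) with some successor in Z. Already a fixed point.
Sat(E[req U A[grant U (req | grant)]]) = {m2, m3, m4}
|Sat(E[req U A[grant U (req | grant)]])| = |{m2, m3, m4}| = 3.

3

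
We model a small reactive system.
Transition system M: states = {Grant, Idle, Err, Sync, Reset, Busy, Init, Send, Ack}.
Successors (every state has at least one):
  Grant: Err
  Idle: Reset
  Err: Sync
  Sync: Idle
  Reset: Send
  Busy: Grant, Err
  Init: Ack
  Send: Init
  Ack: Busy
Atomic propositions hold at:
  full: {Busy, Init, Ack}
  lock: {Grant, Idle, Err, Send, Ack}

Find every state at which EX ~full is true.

Sat(~full) = {Grant, Idle, Err, Sync, Reset, Send}
Sat(EX ~full) = {s : some successor in {Grant, Idle, Err, Sync, Reset, Send}} = {Grant, Idle, Err, Sync, Reset, Busy}

{Grant, Idle, Err, Sync, Reset, Busy}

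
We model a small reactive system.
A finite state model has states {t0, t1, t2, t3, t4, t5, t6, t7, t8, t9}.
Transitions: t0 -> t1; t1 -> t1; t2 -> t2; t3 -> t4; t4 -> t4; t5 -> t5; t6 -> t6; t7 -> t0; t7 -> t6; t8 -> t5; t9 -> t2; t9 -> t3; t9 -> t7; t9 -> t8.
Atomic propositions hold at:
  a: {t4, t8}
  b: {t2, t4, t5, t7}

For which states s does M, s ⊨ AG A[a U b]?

A[a U b]: least fixpoint, start Z0 = Sat(b) = {t2, t4, t5, t7}, add states in Sat(a) with every successor in Z. Z1 = {t2, t4, t5, t7, t8}; fixed.
Sat(A[a U b]) = {t2, t4, t5, t7, t8}
AG A[a U b]: greatest fixpoint, start Z0 = {t2, t4, t5, t7, t8}, keep only states in Sat with every successor in Z. Z1 = {t2, t4, t5, t8}; fixed.
Sat(AG A[a U b]) = {t2, t4, t5, t8}

{t2, t4, t5, t8}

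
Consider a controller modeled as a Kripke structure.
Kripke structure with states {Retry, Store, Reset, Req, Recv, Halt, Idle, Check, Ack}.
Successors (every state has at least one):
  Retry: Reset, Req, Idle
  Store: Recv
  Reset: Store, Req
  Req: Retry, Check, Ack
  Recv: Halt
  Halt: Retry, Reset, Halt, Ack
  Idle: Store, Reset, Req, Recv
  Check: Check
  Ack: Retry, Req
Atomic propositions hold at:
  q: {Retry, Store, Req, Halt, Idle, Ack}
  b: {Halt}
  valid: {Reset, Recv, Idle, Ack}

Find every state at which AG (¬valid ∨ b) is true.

{Check}

Sat(¬valid) = {Retry, Store, Req, Halt, Check}
Sat(¬valid ∨ b) = {Retry, Store, Req, Halt, Check}
AG (¬valid ∨ b): greatest fixpoint, start Z0 = {Retry, Store, Req, Halt, Check}, keep only states in Sat with every successor in Z. Z1 = {Check}; fixed.
Sat(AG (¬valid ∨ b)) = {Check}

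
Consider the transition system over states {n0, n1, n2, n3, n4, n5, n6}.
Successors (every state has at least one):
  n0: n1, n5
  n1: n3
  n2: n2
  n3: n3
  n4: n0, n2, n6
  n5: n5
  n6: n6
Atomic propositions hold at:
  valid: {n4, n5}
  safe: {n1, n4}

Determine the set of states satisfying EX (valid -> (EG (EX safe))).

{n0, n1, n2, n3, n4, n6}

Sat(EX safe) = {s : some successor in {n1, n4}} = {n0}
EG (EX safe): greatest fixpoint, start Z0 = {n0}, keep only states in Sat with some successor in Z. Z1 = ∅; fixed.
Sat(EG (EX safe)) = ∅
Sat(valid -> (EG (EX safe))) = {n0, n1, n2, n3, n6}
Sat(EX (valid -> (EG (EX safe)))) = {s : some successor in {n0, n1, n2, n3, n6}} = {n0, n1, n2, n3, n4, n6}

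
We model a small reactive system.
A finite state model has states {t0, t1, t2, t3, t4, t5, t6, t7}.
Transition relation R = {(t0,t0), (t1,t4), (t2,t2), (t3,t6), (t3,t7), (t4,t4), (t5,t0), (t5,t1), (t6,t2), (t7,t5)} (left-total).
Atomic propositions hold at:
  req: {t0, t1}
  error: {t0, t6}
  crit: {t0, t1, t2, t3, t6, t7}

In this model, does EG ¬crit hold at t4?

Sat(¬crit) = {t4, t5}
EG ¬crit: greatest fixpoint, start Z0 = {t4, t5}, keep only states in Sat with some successor in Z. Z1 = {t4}; fixed.
Sat(EG ¬crit) = {t4}
t4 ∈ Sat(EG ¬crit) = {t4}, so the formula holds at t4.

Yes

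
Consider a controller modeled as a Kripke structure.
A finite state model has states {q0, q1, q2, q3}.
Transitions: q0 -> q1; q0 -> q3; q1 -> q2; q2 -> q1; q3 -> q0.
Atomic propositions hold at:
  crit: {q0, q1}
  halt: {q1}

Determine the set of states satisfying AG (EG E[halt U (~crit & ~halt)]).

Sat(~crit) = {q2, q3}
Sat(~halt) = {q0, q2, q3}
Sat(~crit & ~halt) = {q2, q3}
E[halt U (~crit & ~halt)]: least fixpoint, start Z0 = Sat((~crit & ~halt)) = {q2, q3}, add states in Sat(halt) with some successor in Z. Z1 = {q1, q2, q3}; fixed.
Sat(E[halt U (~crit & ~halt)]) = {q1, q2, q3}
EG E[halt U (~crit & ~halt)]: greatest fixpoint, start Z0 = {q1, q2, q3}, keep only states in Sat with some successor in Z. Z1 = {q1, q2}; fixed.
Sat(EG E[halt U (~crit & ~halt)]) = {q1, q2}
AG (EG E[halt U (~crit & ~halt)]): greatest fixpoint, start Z0 = {q1, q2}, keep only states in Sat with every successor in Z. Already a fixed point.
Sat(AG (EG E[halt U (~crit & ~halt)])) = {q1, q2}

{q1, q2}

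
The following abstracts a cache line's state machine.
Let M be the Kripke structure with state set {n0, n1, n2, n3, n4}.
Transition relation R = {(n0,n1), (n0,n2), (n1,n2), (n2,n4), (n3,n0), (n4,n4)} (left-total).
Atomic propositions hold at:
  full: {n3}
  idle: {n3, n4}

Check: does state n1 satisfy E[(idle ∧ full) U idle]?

No

Sat(idle ∧ full) = {n3}
E[(idle ∧ full) U idle]: least fixpoint, start Z0 = Sat(idle) = {n3, n4}, add states in Sat(idle ∧ full) with some successor in Z. Already a fixed point.
Sat(E[(idle ∧ full) U idle]) = {n3, n4}
n1 ∉ Sat(E[(idle ∧ full) U idle]) = {n3, n4}, so the formula does not hold at n1.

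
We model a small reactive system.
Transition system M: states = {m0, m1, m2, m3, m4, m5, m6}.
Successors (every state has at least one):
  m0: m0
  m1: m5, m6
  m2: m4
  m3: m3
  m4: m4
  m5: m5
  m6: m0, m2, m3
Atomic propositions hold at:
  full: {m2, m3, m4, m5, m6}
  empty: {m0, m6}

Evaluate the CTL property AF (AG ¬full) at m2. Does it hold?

No

Sat(¬full) = {m0, m1}
AG ¬full: greatest fixpoint, start Z0 = {m0, m1}, keep only states in Sat with every successor in Z. Z1 = {m0}; fixed.
Sat(AG ¬full) = {m0}
AF (AG ¬full): least fixpoint, start Z0 = {m0}, add states with every successor in Z. Already a fixed point.
Sat(AF (AG ¬full)) = {m0}
m2 ∉ Sat(AF (AG ¬full)) = {m0}, so the formula does not hold at m2.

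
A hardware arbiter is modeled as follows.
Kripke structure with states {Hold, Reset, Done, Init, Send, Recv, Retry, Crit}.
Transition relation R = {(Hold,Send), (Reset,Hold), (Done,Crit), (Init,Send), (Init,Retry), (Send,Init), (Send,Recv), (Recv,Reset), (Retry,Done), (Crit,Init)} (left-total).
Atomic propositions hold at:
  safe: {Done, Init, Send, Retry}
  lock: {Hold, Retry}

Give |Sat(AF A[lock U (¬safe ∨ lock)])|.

6

Sat(¬safe) = {Hold, Reset, Recv, Crit}
Sat(¬safe ∨ lock) = {Hold, Reset, Recv, Retry, Crit}
A[lock U (¬safe ∨ lock)]: least fixpoint, start Z0 = Sat((¬safe ∨ lock)) = {Hold, Reset, Recv, Retry, Crit}, add states in Sat(lock) with every successor in Z. Already a fixed point.
Sat(A[lock U (¬safe ∨ lock)]) = {Hold, Reset, Recv, Retry, Crit}
AF A[lock U (¬safe ∨ lock)]: least fixpoint, start Z0 = {Hold, Reset, Recv, Retry, Crit}, add states with every successor in Z. Z1 = {Hold, Reset, Done, Recv, Retry, Crit}; fixed.
Sat(AF A[lock U (¬safe ∨ lock)]) = {Hold, Reset, Done, Recv, Retry, Crit}
|Sat(AF A[lock U (¬safe ∨ lock)])| = |{Hold, Reset, Done, Recv, Retry, Crit}| = 6.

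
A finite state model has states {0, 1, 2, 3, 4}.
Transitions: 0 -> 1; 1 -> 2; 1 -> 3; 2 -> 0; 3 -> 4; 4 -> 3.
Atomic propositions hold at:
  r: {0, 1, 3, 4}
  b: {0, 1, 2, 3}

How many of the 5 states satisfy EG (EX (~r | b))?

3

Sat(~r) = {2}
Sat(~r | b) = {0, 1, 2, 3}
Sat(EX (~r | b)) = {s : some successor in {0, 1, 2, 3}} = {0, 1, 2, 4}
EG (EX (~r | b)): greatest fixpoint, start Z0 = {0, 1, 2, 4}, keep only states in Sat with some successor in Z. Z1 = {0, 1, 2}; fixed.
Sat(EG (EX (~r | b))) = {0, 1, 2}
|Sat(EG (EX (~r | b)))| = |{0, 1, 2}| = 3.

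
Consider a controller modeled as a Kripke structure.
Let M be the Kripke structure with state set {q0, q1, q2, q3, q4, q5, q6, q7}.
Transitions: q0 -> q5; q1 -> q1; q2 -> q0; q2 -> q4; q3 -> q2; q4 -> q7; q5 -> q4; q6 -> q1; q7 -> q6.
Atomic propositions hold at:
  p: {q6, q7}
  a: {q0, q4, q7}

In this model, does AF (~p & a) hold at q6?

Sat(~p) = {q0, q1, q2, q3, q4, q5}
Sat(~p & a) = {q0, q4}
AF (~p & a): least fixpoint, start Z0 = {q0, q4}, add states with every successor in Z. Z1 = {q0, q2, q4, q5}; Z2 = {q0, q2, q3, q4, q5}; fixed.
Sat(AF (~p & a)) = {q0, q2, q3, q4, q5}
q6 ∉ Sat(AF (~p & a)) = {q0, q2, q3, q4, q5}, so the formula does not hold at q6.

No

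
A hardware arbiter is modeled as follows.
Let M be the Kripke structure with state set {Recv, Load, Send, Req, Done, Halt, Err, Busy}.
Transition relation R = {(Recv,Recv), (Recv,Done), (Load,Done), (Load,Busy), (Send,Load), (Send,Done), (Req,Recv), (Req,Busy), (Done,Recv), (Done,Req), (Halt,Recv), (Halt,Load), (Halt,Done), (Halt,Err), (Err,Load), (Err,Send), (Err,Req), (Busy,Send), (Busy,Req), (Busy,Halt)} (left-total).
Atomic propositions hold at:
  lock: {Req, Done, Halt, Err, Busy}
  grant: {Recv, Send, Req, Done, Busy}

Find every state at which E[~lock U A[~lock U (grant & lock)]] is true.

{Recv, Load, Send, Req, Done, Busy}

Sat(~lock) = {Recv, Load, Send}
Sat(grant & lock) = {Req, Done, Busy}
A[~lock U (grant & lock)]: least fixpoint, start Z0 = Sat((grant & lock)) = {Req, Done, Busy}, add states in Sat(~lock) with every successor in Z. Z1 = {Load, Req, Done, Busy}; Z2 = {Load, Send, Req, Done, Busy}; fixed.
Sat(A[~lock U (grant & lock)]) = {Load, Send, Req, Done, Busy}
E[~lock U A[~lock U (grant & lock)]]: least fixpoint, start Z0 = Sat(A[~lock U (grant & lock)]) = {Load, Send, Req, Done, Busy}, add states in Sat(~lock) with some successor in Z. Z1 = {Recv, Load, Send, Req, Done, Busy}; fixed.
Sat(E[~lock U A[~lock U (grant & lock)]]) = {Recv, Load, Send, Req, Done, Busy}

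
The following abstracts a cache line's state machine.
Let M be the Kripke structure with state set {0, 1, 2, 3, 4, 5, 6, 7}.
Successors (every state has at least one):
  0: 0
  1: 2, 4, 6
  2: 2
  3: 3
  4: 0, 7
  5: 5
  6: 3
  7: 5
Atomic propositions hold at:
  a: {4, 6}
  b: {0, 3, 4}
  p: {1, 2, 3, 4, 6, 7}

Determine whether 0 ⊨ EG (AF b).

Yes

AF b: least fixpoint, start Z0 = {0, 3, 4}, add states with every successor in Z. Z1 = {0, 3, 4, 6}; fixed.
Sat(AF b) = {0, 3, 4, 6}
EG (AF b): greatest fixpoint, start Z0 = {0, 3, 4, 6}, keep only states in Sat with some successor in Z. Already a fixed point.
Sat(EG (AF b)) = {0, 3, 4, 6}
0 ∈ Sat(EG (AF b)) = {0, 3, 4, 6}, so the formula holds at 0.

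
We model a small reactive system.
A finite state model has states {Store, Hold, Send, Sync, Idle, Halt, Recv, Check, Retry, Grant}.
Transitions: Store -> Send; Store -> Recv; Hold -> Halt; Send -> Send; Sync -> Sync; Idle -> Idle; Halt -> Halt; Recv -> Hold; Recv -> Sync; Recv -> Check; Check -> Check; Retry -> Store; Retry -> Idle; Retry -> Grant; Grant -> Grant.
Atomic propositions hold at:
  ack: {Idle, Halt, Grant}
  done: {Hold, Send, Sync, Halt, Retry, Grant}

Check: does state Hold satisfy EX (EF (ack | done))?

Yes

Sat(ack | done) = {Hold, Send, Sync, Idle, Halt, Retry, Grant}
EF (ack | done): least fixpoint, start Z0 = {Hold, Send, Sync, Idle, Halt, Retry, Grant}, add states with some successor in Z. Z1 = {Store, Hold, Send, Sync, Idle, Halt, Recv, Retry, Grant}; fixed.
Sat(EF (ack | done)) = {Store, Hold, Send, Sync, Idle, Halt, Recv, Retry, Grant}
Sat(EX (EF (ack | done))) = {s : some successor in {Store, Hold, Send, Sync, Idle, Halt, Recv, Retry, Grant}} = {Store, Hold, Send, Sync, Idle, Halt, Recv, Retry, Grant}
Hold ∈ Sat(EX (EF (ack | done))) = {Store, Hold, Send, Sync, Idle, Halt, Recv, Retry, Grant}, so the formula holds at Hold.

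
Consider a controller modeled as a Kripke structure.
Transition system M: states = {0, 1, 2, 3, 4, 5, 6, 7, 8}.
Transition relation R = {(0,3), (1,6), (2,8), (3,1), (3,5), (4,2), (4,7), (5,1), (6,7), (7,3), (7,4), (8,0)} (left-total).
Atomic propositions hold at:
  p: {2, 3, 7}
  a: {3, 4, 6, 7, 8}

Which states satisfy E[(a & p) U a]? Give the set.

{3, 4, 6, 7, 8}

Sat(a & p) = {3, 7}
E[(a & p) U a]: least fixpoint, start Z0 = Sat(a) = {3, 4, 6, 7, 8}, add states in Sat(a & p) with some successor in Z. Already a fixed point.
Sat(E[(a & p) U a]) = {3, 4, 6, 7, 8}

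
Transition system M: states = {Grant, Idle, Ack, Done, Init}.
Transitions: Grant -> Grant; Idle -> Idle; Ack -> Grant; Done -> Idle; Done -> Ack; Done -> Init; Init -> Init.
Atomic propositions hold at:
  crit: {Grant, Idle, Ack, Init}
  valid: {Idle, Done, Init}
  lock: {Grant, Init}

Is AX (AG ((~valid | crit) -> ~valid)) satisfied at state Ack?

Yes

Sat(~valid) = {Grant, Ack}
Sat(~valid | crit) = {Grant, Idle, Ack, Init}
Sat((~valid | crit) -> ~valid) = {Grant, Ack, Done}
AG ((~valid | crit) -> ~valid): greatest fixpoint, start Z0 = {Grant, Ack, Done}, keep only states in Sat with every successor in Z. Z1 = {Grant, Ack}; fixed.
Sat(AG ((~valid | crit) -> ~valid)) = {Grant, Ack}
Sat(AX (AG ((~valid | crit) -> ~valid))) = {s : every successor in {Grant, Ack}} = {Grant, Ack}
Ack ∈ Sat(AX (AG ((~valid | crit) -> ~valid))) = {Grant, Ack}, so the formula holds at Ack.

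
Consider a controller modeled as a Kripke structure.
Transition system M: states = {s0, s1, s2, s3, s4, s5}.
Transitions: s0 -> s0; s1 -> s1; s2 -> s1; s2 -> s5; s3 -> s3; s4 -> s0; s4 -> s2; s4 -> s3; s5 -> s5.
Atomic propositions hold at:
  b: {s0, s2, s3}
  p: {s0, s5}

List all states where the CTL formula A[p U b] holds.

{s0, s2, s3}

A[p U b]: least fixpoint, start Z0 = Sat(b) = {s0, s2, s3}, add states in Sat(p) with every successor in Z. Already a fixed point.
Sat(A[p U b]) = {s0, s2, s3}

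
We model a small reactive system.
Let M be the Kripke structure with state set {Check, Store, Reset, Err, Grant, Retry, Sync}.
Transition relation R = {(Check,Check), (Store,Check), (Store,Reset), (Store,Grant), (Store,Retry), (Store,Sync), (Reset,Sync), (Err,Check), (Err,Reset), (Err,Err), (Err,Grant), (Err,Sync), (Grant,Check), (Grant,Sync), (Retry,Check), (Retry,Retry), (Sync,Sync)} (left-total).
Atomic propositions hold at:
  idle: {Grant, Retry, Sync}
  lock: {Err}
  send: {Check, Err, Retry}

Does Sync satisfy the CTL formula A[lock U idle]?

Yes

A[lock U idle]: least fixpoint, start Z0 = Sat(idle) = {Grant, Retry, Sync}, add states in Sat(lock) with every successor in Z. Already a fixed point.
Sat(A[lock U idle]) = {Grant, Retry, Sync}
Sync ∈ Sat(A[lock U idle]) = {Grant, Retry, Sync}, so the formula holds at Sync.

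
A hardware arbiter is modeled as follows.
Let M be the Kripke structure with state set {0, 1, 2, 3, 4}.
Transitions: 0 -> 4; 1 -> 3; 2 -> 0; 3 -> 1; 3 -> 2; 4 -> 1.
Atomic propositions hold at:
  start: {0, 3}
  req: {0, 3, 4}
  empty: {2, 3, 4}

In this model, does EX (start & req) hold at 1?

Yes

Sat(start & req) = {0, 3}
Sat(EX (start & req)) = {s : some successor in {0, 3}} = {1, 2}
1 ∈ Sat(EX (start & req)) = {1, 2}, so the formula holds at 1.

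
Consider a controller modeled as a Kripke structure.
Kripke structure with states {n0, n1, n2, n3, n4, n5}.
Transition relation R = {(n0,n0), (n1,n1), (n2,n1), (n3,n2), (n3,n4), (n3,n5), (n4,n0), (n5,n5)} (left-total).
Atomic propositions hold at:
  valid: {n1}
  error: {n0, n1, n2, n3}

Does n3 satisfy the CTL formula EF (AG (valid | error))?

Yes

Sat(valid | error) = {n0, n1, n2, n3}
AG (valid | error): greatest fixpoint, start Z0 = {n0, n1, n2, n3}, keep only states in Sat with every successor in Z. Z1 = {n0, n1, n2}; fixed.
Sat(AG (valid | error)) = {n0, n1, n2}
EF (AG (valid | error)): least fixpoint, start Z0 = {n0, n1, n2}, add states with some successor in Z. Z1 = {n0, n1, n2, n3, n4}; fixed.
Sat(EF (AG (valid | error))) = {n0, n1, n2, n3, n4}
n3 ∈ Sat(EF (AG (valid | error))) = {n0, n1, n2, n3, n4}, so the formula holds at n3.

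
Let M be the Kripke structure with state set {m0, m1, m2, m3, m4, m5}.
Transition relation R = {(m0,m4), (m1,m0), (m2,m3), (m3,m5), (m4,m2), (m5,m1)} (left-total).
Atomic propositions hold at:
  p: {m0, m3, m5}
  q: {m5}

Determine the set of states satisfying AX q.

Sat(AX q) = {s : every successor in {m5}} = {m3}

{m3}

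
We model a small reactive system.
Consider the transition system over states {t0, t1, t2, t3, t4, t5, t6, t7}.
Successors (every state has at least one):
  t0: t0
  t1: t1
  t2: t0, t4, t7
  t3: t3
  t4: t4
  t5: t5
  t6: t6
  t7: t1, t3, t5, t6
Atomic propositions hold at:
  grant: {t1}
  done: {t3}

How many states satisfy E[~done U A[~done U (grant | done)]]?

4

Sat(~done) = {t0, t1, t2, t4, t5, t6, t7}
Sat(grant | done) = {t1, t3}
A[~done U (grant | done)]: least fixpoint, start Z0 = Sat((grant | done)) = {t1, t3}, add states in Sat(~done) with every successor in Z. Already a fixed point.
Sat(A[~done U (grant | done)]) = {t1, t3}
E[~done U A[~done U (grant | done)]]: least fixpoint, start Z0 = Sat(A[~done U (grant | done)]) = {t1, t3}, add states in Sat(~done) with some successor in Z. Z1 = {t1, t3, t7}; Z2 = {t1, t2, t3, t7}; fixed.
Sat(E[~done U A[~done U (grant | done)]]) = {t1, t2, t3, t7}
|Sat(E[~done U A[~done U (grant | done)]])| = |{t1, t2, t3, t7}| = 4.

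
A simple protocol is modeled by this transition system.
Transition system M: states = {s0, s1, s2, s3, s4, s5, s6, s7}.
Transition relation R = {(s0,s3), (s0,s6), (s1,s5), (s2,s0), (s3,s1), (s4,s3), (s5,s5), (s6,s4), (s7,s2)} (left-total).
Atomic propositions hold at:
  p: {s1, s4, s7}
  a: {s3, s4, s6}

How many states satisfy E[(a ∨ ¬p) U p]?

7

Sat(¬p) = {s0, s2, s3, s5, s6}
Sat(a ∨ ¬p) = {s0, s2, s3, s4, s5, s6}
E[(a ∨ ¬p) U p]: least fixpoint, start Z0 = Sat(p) = {s1, s4, s7}, add states in Sat(a ∨ ¬p) with some successor in Z. Z1 = {s1, s3, s4, s6, s7}; Z2 = {s0, s1, s3, s4, s6, s7}; Z3 = {s0, s1, s2, s3, s4, s6, s7}; fixed.
Sat(E[(a ∨ ¬p) U p]) = {s0, s1, s2, s3, s4, s6, s7}
|Sat(E[(a ∨ ¬p) U p])| = |{s0, s1, s2, s3, s4, s6, s7}| = 7.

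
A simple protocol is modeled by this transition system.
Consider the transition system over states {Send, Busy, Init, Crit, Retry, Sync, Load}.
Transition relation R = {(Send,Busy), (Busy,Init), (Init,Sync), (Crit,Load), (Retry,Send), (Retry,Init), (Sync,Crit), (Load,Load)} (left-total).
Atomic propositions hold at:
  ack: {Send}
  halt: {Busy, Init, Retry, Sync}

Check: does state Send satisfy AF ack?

Yes

AF ack: least fixpoint, start Z0 = {Send}, add states with every successor in Z. Already a fixed point.
Sat(AF ack) = {Send}
Send ∈ Sat(AF ack) = {Send}, so the formula holds at Send.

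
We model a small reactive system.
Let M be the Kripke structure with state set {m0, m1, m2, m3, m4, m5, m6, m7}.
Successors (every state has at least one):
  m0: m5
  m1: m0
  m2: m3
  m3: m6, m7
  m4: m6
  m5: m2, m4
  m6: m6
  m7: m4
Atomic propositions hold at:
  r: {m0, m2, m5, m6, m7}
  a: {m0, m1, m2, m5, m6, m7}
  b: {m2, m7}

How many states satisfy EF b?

6

EF b: least fixpoint, start Z0 = {m2, m7}, add states with some successor in Z. Z1 = {m2, m3, m5, m7}; Z2 = {m0, m2, m3, m5, m7}; Z3 = {m0, m1, m2, m3, m5, m7}; fixed.
Sat(EF b) = {m0, m1, m2, m3, m5, m7}
|Sat(EF b)| = |{m0, m1, m2, m3, m5, m7}| = 6.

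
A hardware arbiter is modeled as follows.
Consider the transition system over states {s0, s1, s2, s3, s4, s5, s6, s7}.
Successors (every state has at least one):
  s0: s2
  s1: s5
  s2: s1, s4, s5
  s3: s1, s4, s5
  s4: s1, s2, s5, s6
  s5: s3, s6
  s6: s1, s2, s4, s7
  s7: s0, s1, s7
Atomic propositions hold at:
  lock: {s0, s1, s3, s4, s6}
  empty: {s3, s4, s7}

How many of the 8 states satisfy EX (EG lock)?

5

EG lock: greatest fixpoint, start Z0 = {s0, s1, s3, s4, s6}, keep only states in Sat with some successor in Z. Z1 = {s3, s4, s6}; fixed.
Sat(EG lock) = {s3, s4, s6}
Sat(EX (EG lock)) = {s : some successor in {s3, s4, s6}} = {s2, s3, s4, s5, s6}
|Sat(EX (EG lock))| = |{s2, s3, s4, s5, s6}| = 5.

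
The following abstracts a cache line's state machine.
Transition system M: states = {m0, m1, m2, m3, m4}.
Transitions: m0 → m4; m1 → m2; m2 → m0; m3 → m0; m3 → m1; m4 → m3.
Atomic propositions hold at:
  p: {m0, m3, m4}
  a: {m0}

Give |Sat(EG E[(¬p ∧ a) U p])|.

3

Sat(¬p) = {m1, m2}
Sat(¬p ∧ a) = ∅
E[(¬p ∧ a) U p]: least fixpoint, start Z0 = Sat(p) = {m0, m3, m4}, add states in Sat(¬p ∧ a) with some successor in Z. Already a fixed point.
Sat(E[(¬p ∧ a) U p]) = {m0, m3, m4}
EG E[(¬p ∧ a) U p]: greatest fixpoint, start Z0 = {m0, m3, m4}, keep only states in Sat with some successor in Z. Already a fixed point.
Sat(EG E[(¬p ∧ a) U p]) = {m0, m3, m4}
|Sat(EG E[(¬p ∧ a) U p])| = |{m0, m3, m4}| = 3.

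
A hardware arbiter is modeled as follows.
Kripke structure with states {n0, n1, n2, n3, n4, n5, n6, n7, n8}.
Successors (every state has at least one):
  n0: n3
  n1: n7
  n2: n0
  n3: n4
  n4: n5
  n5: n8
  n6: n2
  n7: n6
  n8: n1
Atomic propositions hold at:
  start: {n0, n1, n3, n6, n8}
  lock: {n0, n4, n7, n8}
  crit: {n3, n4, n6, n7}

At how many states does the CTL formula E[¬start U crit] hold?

Sat(¬start) = {n2, n4, n5, n7}
E[¬start U crit]: least fixpoint, start Z0 = Sat(crit) = {n3, n4, n6, n7}, add states in Sat(¬start) with some successor in Z. Already a fixed point.
Sat(E[¬start U crit]) = {n3, n4, n6, n7}
|Sat(E[¬start U crit])| = |{n3, n4, n6, n7}| = 4.

4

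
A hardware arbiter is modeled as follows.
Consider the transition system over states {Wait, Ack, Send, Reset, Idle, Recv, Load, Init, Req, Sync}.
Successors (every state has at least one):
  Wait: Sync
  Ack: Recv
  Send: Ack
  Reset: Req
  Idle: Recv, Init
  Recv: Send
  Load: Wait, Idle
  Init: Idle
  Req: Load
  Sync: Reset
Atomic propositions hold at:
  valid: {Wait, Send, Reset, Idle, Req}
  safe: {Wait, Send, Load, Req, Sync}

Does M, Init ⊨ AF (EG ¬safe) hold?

Yes

Sat(¬safe) = {Ack, Reset, Idle, Recv, Init}
EG ¬safe: greatest fixpoint, start Z0 = {Ack, Reset, Idle, Recv, Init}, keep only states in Sat with some successor in Z. Z1 = {Ack, Idle, Init}; Z2 = {Idle, Init}; fixed.
Sat(EG ¬safe) = {Idle, Init}
AF (EG ¬safe): least fixpoint, start Z0 = {Idle, Init}, add states with every successor in Z. Already a fixed point.
Sat(AF (EG ¬safe)) = {Idle, Init}
Init ∈ Sat(AF (EG ¬safe)) = {Idle, Init}, so the formula holds at Init.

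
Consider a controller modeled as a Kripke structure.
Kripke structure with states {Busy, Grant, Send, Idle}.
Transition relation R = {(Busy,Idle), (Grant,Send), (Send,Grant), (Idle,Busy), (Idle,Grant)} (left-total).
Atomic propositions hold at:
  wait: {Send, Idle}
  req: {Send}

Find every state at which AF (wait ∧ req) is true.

Sat(wait ∧ req) = {Send}
AF (wait ∧ req): least fixpoint, start Z0 = {Send}, add states with every successor in Z. Z1 = {Grant, Send}; fixed.
Sat(AF (wait ∧ req)) = {Grant, Send}

{Grant, Send}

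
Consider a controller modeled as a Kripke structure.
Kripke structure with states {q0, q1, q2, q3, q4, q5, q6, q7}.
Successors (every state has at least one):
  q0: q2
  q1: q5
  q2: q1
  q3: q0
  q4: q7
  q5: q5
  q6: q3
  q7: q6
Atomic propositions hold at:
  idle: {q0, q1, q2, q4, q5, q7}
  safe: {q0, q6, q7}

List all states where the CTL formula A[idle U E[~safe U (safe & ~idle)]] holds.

Sat(~safe) = {q1, q2, q3, q4, q5}
Sat(~idle) = {q3, q6}
Sat(safe & ~idle) = {q6}
E[~safe U (safe & ~idle)]: least fixpoint, start Z0 = Sat((safe & ~idle)) = {q6}, add states in Sat(~safe) with some successor in Z. Already a fixed point.
Sat(E[~safe U (safe & ~idle)]) = {q6}
A[idle U E[~safe U (safe & ~idle)]]: least fixpoint, start Z0 = Sat(E[~safe U (safe & ~idle)]) = {q6}, add states in Sat(idle) with every successor in Z. Z1 = {q6, q7}; Z2 = {q4, q6, q7}; fixed.
Sat(A[idle U E[~safe U (safe & ~idle)]]) = {q4, q6, q7}

{q4, q6, q7}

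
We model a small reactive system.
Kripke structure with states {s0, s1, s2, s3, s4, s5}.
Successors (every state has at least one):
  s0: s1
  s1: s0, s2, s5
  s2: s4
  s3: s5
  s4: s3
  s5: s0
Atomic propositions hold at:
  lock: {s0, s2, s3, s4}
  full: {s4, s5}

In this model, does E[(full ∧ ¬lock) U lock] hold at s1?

No

Sat(¬lock) = {s1, s5}
Sat(full ∧ ¬lock) = {s5}
E[(full ∧ ¬lock) U lock]: least fixpoint, start Z0 = Sat(lock) = {s0, s2, s3, s4}, add states in Sat(full ∧ ¬lock) with some successor in Z. Z1 = {s0, s2, s3, s4, s5}; fixed.
Sat(E[(full ∧ ¬lock) U lock]) = {s0, s2, s3, s4, s5}
s1 ∉ Sat(E[(full ∧ ¬lock) U lock]) = {s0, s2, s3, s4, s5}, so the formula does not hold at s1.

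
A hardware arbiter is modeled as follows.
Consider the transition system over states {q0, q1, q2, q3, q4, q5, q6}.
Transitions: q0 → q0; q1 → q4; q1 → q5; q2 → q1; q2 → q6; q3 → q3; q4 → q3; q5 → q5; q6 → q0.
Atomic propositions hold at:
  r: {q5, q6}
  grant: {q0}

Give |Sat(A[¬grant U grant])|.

Sat(¬grant) = {q1, q2, q3, q4, q5, q6}
A[¬grant U grant]: least fixpoint, start Z0 = Sat(grant) = {q0}, add states in Sat(¬grant) with every successor in Z. Z1 = {q0, q6}; fixed.
Sat(A[¬grant U grant]) = {q0, q6}
|Sat(A[¬grant U grant])| = |{q0, q6}| = 2.

2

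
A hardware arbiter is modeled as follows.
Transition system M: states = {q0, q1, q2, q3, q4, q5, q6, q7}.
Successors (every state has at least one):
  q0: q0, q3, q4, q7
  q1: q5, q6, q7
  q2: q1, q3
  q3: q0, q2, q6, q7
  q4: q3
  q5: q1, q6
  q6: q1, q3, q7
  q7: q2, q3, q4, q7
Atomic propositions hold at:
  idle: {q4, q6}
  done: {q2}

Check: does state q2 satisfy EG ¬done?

Sat(¬done) = {q0, q1, q3, q4, q5, q6, q7}
EG ¬done: greatest fixpoint, start Z0 = {q0, q1, q3, q4, q5, q6, q7}, keep only states in Sat with some successor in Z. Already a fixed point.
Sat(EG ¬done) = {q0, q1, q3, q4, q5, q6, q7}
q2 ∉ Sat(EG ¬done) = {q0, q1, q3, q4, q5, q6, q7}, so the formula does not hold at q2.

No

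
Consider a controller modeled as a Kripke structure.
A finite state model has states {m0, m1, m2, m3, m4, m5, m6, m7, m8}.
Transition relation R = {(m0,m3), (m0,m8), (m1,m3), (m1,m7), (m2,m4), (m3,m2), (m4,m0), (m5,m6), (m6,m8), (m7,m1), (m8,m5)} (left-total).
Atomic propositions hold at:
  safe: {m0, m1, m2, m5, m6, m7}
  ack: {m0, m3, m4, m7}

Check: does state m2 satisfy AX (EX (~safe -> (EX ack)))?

Yes

Sat(~safe) = {m3, m4, m8}
Sat(EX ack) = {s : some successor in {m0, m3, m4, m7}} = {m0, m1, m2, m4}
Sat(~safe -> (EX ack)) = {m0, m1, m2, m4, m5, m6, m7}
Sat(EX (~safe -> (EX ack))) = {s : some successor in {m0, m1, m2, m4, m5, m6, m7}} = {m1, m2, m3, m4, m5, m7, m8}
Sat(AX (EX (~safe -> (EX ack)))) = {s : every successor in {m1, m2, m3, m4, m5, m7, m8}} = {m0, m1, m2, m3, m6, m7, m8}
m2 ∈ Sat(AX (EX (~safe -> (EX ack)))) = {m0, m1, m2, m3, m6, m7, m8}, so the formula holds at m2.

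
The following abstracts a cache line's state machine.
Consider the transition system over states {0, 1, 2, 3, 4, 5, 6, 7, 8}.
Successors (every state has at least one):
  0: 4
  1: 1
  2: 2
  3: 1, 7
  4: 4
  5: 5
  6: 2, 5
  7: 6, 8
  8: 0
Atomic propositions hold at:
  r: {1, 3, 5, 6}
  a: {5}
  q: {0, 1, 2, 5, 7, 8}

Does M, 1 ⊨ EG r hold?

Yes

EG r: greatest fixpoint, start Z0 = {1, 3, 5, 6}, keep only states in Sat with some successor in Z. Already a fixed point.
Sat(EG r) = {1, 3, 5, 6}
1 ∈ Sat(EG r) = {1, 3, 5, 6}, so the formula holds at 1.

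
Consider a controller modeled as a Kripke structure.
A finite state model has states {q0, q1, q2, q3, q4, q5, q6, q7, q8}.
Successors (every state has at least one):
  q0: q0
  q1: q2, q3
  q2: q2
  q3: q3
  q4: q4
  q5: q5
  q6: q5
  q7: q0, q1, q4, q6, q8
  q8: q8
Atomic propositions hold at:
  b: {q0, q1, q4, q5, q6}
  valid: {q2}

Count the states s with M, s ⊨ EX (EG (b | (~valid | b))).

8

Sat(~valid) = {q0, q1, q3, q4, q5, q6, q7, q8}
Sat(~valid | b) = {q0, q1, q3, q4, q5, q6, q7, q8}
Sat(b | (~valid | b)) = {q0, q1, q3, q4, q5, q6, q7, q8}
EG (b | (~valid | b)): greatest fixpoint, start Z0 = {q0, q1, q3, q4, q5, q6, q7, q8}, keep only states in Sat with some successor in Z. Already a fixed point.
Sat(EG (b | (~valid | b))) = {q0, q1, q3, q4, q5, q6, q7, q8}
Sat(EX (EG (b | (~valid | b)))) = {s : some successor in {q0, q1, q3, q4, q5, q6, q7, q8}} = {q0, q1, q3, q4, q5, q6, q7, q8}
|Sat(EX (EG (b | (~valid | b))))| = |{q0, q1, q3, q4, q5, q6, q7, q8}| = 8.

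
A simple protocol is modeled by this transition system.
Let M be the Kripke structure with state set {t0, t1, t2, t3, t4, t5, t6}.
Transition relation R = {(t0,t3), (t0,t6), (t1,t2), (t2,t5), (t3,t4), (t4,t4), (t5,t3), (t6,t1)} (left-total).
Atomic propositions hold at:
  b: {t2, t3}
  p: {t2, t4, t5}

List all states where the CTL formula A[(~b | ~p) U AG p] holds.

{t3, t4, t5}

Sat(~b) = {t0, t1, t4, t5, t6}
Sat(~p) = {t0, t1, t3, t6}
Sat(~b | ~p) = {t0, t1, t3, t4, t5, t6}
AG p: greatest fixpoint, start Z0 = {t2, t4, t5}, keep only states in Sat with every successor in Z. Z1 = {t2, t4}; Z2 = {t4}; fixed.
Sat(AG p) = {t4}
A[(~b | ~p) U AG p]: least fixpoint, start Z0 = Sat(AG p) = {t4}, add states in Sat(~b | ~p) with every successor in Z. Z1 = {t3, t4}; Z2 = {t3, t4, t5}; fixed.
Sat(A[(~b | ~p) U AG p]) = {t3, t4, t5}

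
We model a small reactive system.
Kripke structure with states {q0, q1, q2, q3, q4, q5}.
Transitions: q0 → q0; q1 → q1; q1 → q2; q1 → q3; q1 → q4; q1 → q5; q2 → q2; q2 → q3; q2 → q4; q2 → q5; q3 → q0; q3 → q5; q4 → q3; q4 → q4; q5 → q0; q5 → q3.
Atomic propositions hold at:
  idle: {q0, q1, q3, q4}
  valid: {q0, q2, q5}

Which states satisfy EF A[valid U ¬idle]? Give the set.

{q1, q2, q3, q4, q5}

Sat(¬idle) = {q2, q5}
A[valid U ¬idle]: least fixpoint, start Z0 = Sat(¬idle) = {q2, q5}, add states in Sat(valid) with every successor in Z. Already a fixed point.
Sat(A[valid U ¬idle]) = {q2, q5}
EF A[valid U ¬idle]: least fixpoint, start Z0 = {q2, q5}, add states with some successor in Z. Z1 = {q1, q2, q3, q5}; Z2 = {q1, q2, q3, q4, q5}; fixed.
Sat(EF A[valid U ¬idle]) = {q1, q2, q3, q4, q5}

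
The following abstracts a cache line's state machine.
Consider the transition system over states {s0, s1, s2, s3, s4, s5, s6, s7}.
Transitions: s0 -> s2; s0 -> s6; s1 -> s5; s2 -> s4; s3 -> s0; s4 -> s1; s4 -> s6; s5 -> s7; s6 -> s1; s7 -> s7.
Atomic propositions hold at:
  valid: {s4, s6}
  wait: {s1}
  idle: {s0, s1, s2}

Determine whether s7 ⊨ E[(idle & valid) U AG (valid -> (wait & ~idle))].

Yes

Sat(idle & valid) = ∅
Sat(~idle) = {s3, s4, s5, s6, s7}
Sat(wait & ~idle) = ∅
Sat(valid -> (wait & ~idle)) = {s0, s1, s2, s3, s5, s7}
AG (valid -> (wait & ~idle)): greatest fixpoint, start Z0 = {s0, s1, s2, s3, s5, s7}, keep only states in Sat with every successor in Z. Z1 = {s1, s3, s5, s7}; Z2 = {s1, s5, s7}; fixed.
Sat(AG (valid -> (wait & ~idle))) = {s1, s5, s7}
E[(idle & valid) U AG (valid -> (wait & ~idle))]: least fixpoint, start Z0 = Sat(AG (valid -> (wait & ~idle))) = {s1, s5, s7}, add states in Sat(idle & valid) with some successor in Z. Already a fixed point.
Sat(E[(idle & valid) U AG (valid -> (wait & ~idle))]) = {s1, s5, s7}
s7 ∈ Sat(E[(idle & valid) U AG (valid -> (wait & ~idle))]) = {s1, s5, s7}, so the formula holds at s7.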